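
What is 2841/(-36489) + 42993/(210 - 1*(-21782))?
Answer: 502097435/267488696 ≈ 1.8771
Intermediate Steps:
2841/(-36489) + 42993/(210 - 1*(-21782)) = 2841*(-1/36489) + 42993/(210 + 21782) = -947/12163 + 42993/21992 = 502097435/267488696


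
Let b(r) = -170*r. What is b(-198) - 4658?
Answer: 29002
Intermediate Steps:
b(-198) - 4658 = -170*(-198) - 4658 = 33660 - 4658 = 29002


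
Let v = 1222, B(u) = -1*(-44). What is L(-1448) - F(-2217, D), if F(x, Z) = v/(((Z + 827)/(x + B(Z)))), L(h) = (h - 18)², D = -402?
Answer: 916046706/425 ≈ 2.1554e+6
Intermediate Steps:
B(u) = 44
L(h) = (-18 + h)²
F(x, Z) = 1222*(44 + x)/(827 + Z) (F(x, Z) = 1222/(((Z + 827)/(x + 44))) = 1222/(((827 + Z)/(44 + x))) = 1222*((44 + x)/(827 + Z)) = 1222*(44 + x)/(827 + Z))
L(-1448) - F(-2217, D) = (-18 - 1448)² - 1222*(44 - 2217)/(827 - 402) = (-1466)² - 1222*(-2173)/425 = 2149156 - 1222*(-2173)/425 = 2149156 - 1*(-2655406/425) = 2149156 + 2655406/425 = 916046706/425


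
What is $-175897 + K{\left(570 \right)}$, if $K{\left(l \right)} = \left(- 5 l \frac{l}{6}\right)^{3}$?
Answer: $-19847481047050897$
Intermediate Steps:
$K{\left(l \right)} = - \frac{125 l^{6}}{216}$ ($K{\left(l \right)} = \left(- 5 l l \frac{1}{6}\right)^{3} = \left(- 5 l \frac{l}{6}\right)^{3} = \left(- \frac{5 l^{2}}{6}\right)^{3} = - \frac{125 l^{6}}{216}$)
$-175897 + K{\left(570 \right)} = -175897 - \frac{125 \cdot 570^{6}}{216} = -175897 - 19847481046875000 = -19847481047050897$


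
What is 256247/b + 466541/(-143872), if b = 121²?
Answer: 30036141603/2106429952 ≈ 14.259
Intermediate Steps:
b = 14641
256247/b + 466541/(-143872) = 256247/14641 + 466541/(-143872) = 256247*(1/14641) + 466541*(-1/143872) = 256247/14641 - 466541/143872 = 30036141603/2106429952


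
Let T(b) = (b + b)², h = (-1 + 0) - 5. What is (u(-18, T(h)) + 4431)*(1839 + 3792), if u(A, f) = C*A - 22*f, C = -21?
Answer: 9240471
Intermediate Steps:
h = -6 (h = -1 - 5 = -6)
T(b) = 4*b² (T(b) = (2*b)² = 4*b²)
u(A, f) = -22*f - 21*A (u(A, f) = -21*A - 22*f = -22*f - 21*A)
(u(-18, T(h)) + 4431)*(1839 + 3792) = ((-88*(-6)² - 21*(-18)) + 4431)*(1839 + 3792) = ((-88*36 + 378) + 4431)*5631 = ((-22*144 + 378) + 4431)*5631 = ((-3168 + 378) + 4431)*5631 = (-2790 + 4431)*5631 = 1641*5631 = 9240471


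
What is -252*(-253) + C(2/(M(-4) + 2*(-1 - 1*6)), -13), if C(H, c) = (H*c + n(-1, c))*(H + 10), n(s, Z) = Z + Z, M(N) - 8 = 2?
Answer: 254283/4 ≈ 63571.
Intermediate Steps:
M(N) = 10 (M(N) = 8 + 2 = 10)
n(s, Z) = 2*Z
C(H, c) = (10 + H)*(2*c + H*c) (C(H, c) = (H*c + 2*c)*(H + 10) = (2*c + H*c)*(10 + H) = (10 + H)*(2*c + H*c))
-252*(-253) + C(2/(M(-4) + 2*(-1 - 1*6)), -13) = -252*(-253) - 13*(20 + (2/(10 + 2*(-1 - 1*6)))**2 + 12*(2/(10 + 2*(-1 - 1*6)))) = 63756 - 13*(20 + (2/(10 + 2*(-1 - 6)))**2 + 12*(2/(10 + 2*(-1 - 6)))) = 63756 - 13*(20 + (2/(10 + 2*(-7)))**2 + 12*(2/(10 + 2*(-7)))) = 63756 - 13*(20 + (2/(10 - 14))**2 + 12*(2/(10 - 14))) = 63756 - 13*(20 + (2/(-4))**2 + 12*(2/(-4))) = 63756 - 13*(20 + (2*(-1/4))**2 + 12*(2*(-1/4))) = 63756 - 13*(20 + (-1/2)**2 + 12*(-1/2)) = 63756 - 13*(20 + 1/4 - 6) = 63756 - 13*57/4 = 63756 - 741/4 = 254283/4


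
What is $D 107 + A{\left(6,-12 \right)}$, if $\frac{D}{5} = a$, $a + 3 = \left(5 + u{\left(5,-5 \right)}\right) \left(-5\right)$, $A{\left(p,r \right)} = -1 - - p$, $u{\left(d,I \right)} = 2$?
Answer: $-20325$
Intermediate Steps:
$A{\left(p,r \right)} = -1 + p$
$a = -38$ ($a = -3 + \left(5 + 2\right) \left(-5\right) = -3 + 7 \left(-5\right) = -3 - 35 = -38$)
$D = -190$ ($D = 5 \left(-38\right) = -190$)
$D 107 + A{\left(6,-12 \right)} = \left(-190\right) 107 + \left(-1 + 6\right) = -20330 + 5 = -20325$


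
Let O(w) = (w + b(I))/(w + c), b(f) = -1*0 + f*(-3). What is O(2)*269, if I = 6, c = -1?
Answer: -4304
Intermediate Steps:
b(f) = -3*f (b(f) = 0 - 3*f = -3*f)
O(w) = (-18 + w)/(-1 + w) (O(w) = (w - 3*6)/(w - 1) = (w - 18)/(-1 + w) = (-18 + w)/(-1 + w))
O(2)*269 = ((-18 + 2)/(-1 + 2))*269 = (-16/1)*269 = (1*(-16))*269 = -16*269 = -4304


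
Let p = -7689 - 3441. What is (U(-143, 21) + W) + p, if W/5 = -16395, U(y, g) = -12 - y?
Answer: -92974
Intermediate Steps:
p = -11130
W = -81975 (W = 5*(-16395) = -81975)
(U(-143, 21) + W) + p = ((-12 - 1*(-143)) - 81975) - 11130 = ((-12 + 143) - 81975) - 11130 = (131 - 81975) - 11130 = -81844 - 11130 = -92974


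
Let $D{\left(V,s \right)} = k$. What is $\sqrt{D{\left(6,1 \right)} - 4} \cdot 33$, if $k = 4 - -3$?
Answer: $33 \sqrt{3} \approx 57.158$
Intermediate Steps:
$k = 7$ ($k = 4 + 3 = 7$)
$D{\left(V,s \right)} = 7$
$\sqrt{D{\left(6,1 \right)} - 4} \cdot 33 = \sqrt{7 - 4} \cdot 33 = \sqrt{3} \cdot 33 = 33 \sqrt{3}$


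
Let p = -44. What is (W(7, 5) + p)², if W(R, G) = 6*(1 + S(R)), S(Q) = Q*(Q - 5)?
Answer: 2116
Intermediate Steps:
S(Q) = Q*(-5 + Q)
W(R, G) = 6 + 6*R*(-5 + R) (W(R, G) = 6*(1 + R*(-5 + R)) = 6 + 6*R*(-5 + R))
(W(7, 5) + p)² = ((6 + 6*7*(-5 + 7)) - 44)² = ((6 + 6*7*2) - 44)² = ((6 + 84) - 44)² = (90 - 44)² = 46² = 2116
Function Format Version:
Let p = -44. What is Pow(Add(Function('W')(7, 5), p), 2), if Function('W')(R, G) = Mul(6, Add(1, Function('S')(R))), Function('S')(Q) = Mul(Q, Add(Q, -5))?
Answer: 2116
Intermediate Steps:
Function('S')(Q) = Mul(Q, Add(-5, Q))
Function('W')(R, G) = Add(6, Mul(6, R, Add(-5, R))) (Function('W')(R, G) = Mul(6, Add(1, Mul(R, Add(-5, R)))) = Add(6, Mul(6, R, Add(-5, R))))
Pow(Add(Function('W')(7, 5), p), 2) = Pow(Add(Add(6, Mul(6, 7, Add(-5, 7))), -44), 2) = Pow(Add(Add(6, Mul(6, 7, 2)), -44), 2) = Pow(Add(Add(6, 84), -44), 2) = Pow(Add(90, -44), 2) = Pow(46, 2) = 2116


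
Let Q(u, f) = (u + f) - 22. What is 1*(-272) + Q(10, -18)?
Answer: -302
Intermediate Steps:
Q(u, f) = -22 + f + u (Q(u, f) = (f + u) - 22 = -22 + f + u)
1*(-272) + Q(10, -18) = 1*(-272) + (-22 - 18 + 10) = -272 - 30 = -302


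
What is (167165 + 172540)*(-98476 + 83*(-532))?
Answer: -48452803560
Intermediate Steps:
(167165 + 172540)*(-98476 + 83*(-532)) = 339705*(-98476 - 44156) = 339705*(-142632) = -48452803560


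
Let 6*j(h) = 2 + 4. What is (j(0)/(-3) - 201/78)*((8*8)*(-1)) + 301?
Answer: 19003/39 ≈ 487.26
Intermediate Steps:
j(h) = 1 (j(h) = (2 + 4)/6 = (1/6)*6 = 1)
(j(0)/(-3) - 201/78)*((8*8)*(-1)) + 301 = (1/(-3) - 201/78)*((8*8)*(-1)) + 301 = (1*(-1/3) - 201*1/78)*(64*(-1)) + 301 = (-1/3 - 67/26)*(-64) + 301 = -227/78*(-64) + 301 = 7264/39 + 301 = 19003/39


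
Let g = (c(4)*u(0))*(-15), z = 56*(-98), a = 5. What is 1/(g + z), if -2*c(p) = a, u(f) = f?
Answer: -1/5488 ≈ -0.00018222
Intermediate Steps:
z = -5488
c(p) = -5/2 (c(p) = -½*5 = -5/2)
g = 0 (g = -5/2*0*(-15) = 0*(-15) = 0)
1/(g + z) = 1/(0 - 5488) = 1/(-5488) = -1/5488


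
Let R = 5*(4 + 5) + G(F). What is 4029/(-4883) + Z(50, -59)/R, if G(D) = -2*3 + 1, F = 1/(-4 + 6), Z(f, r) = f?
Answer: 8299/19532 ≈ 0.42489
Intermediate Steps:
F = ½ (F = 1/2 = ½ ≈ 0.50000)
G(D) = -5 (G(D) = -6 + 1 = -5)
R = 40 (R = 5*(4 + 5) - 5 = 5*9 - 5 = 45 - 5 = 40)
4029/(-4883) + Z(50, -59)/R = 4029/(-4883) + 50/40 = 4029*(-1/4883) + 50*(1/40) = -4029/4883 + 5/4 = 8299/19532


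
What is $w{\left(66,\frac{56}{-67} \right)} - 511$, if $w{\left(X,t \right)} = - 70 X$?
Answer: $-5131$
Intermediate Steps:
$w{\left(66,\frac{56}{-67} \right)} - 511 = \left(-70\right) 66 - 511 = -4620 - 511 = -5131$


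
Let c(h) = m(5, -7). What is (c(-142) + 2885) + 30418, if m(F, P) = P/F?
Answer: 166508/5 ≈ 33302.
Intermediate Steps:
c(h) = -7/5
(c(-142) + 2885) + 30418 = (-7/5 + 2885) + 30418 = 14418/5 + 30418 = 166508/5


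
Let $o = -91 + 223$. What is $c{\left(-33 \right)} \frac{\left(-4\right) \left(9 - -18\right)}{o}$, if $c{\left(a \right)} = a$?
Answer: $27$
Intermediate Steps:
$o = 132$
$c{\left(-33 \right)} \frac{\left(-4\right) \left(9 - -18\right)}{o} = - 33 \frac{\left(-4\right) \left(9 - -18\right)}{132} = - 33 - 4 \left(9 + 18\right) \frac{1}{132} = - 33 \left(-4\right) 27 \cdot \frac{1}{132} = - 33 \left(\left(-108\right) \frac{1}{132}\right) = \left(-33\right) \left(- \frac{9}{11}\right) = 27$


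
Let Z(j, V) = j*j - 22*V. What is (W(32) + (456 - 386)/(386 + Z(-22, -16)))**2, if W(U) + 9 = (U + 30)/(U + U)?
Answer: 24306992649/382280704 ≈ 63.584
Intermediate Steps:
Z(j, V) = j**2 - 22*V
W(U) = -9 + (30 + U)/(2*U) (W(U) = -9 + (U + 30)/(U + U) = -9 + (30 + U)/((2*U)) = -9 + (30 + U)*(1/(2*U)) = -9 + (30 + U)/(2*U))
(W(32) + (456 - 386)/(386 + Z(-22, -16)))**2 = ((-17/2 + 15/32) + (456 - 386)/(386 + ((-22)**2 - 22*(-16))))**2 = ((-17/2 + 15*(1/32)) + 70/(386 + (484 + 352)))**2 = ((-17/2 + 15/32) + 70/(386 + 836))**2 = (-257/32 + 70/1222)**2 = (-257/32 + 70*(1/1222))**2 = (-257/32 + 35/611)**2 = (-155907/19552)**2 = 24306992649/382280704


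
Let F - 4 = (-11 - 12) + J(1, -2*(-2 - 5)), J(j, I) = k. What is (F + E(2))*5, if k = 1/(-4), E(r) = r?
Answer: -345/4 ≈ -86.250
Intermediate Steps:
k = -1/4 (k = 1*(-1/4) = -1/4 ≈ -0.25000)
J(j, I) = -1/4
F = -77/4 (F = 4 + ((-11 - 12) - 1/4) = 4 + (-23 - 1/4) = 4 - 93/4 = -77/4 ≈ -19.250)
(F + E(2))*5 = (-77/4 + 2)*5 = -69/4*5 = -345/4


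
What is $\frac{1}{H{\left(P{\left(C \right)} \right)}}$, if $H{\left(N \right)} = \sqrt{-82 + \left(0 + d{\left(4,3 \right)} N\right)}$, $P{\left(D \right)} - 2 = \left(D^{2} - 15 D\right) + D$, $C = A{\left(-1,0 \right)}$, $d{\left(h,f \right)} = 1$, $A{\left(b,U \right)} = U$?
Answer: $- \frac{i \sqrt{5}}{20} \approx - 0.1118 i$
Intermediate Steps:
$C = 0$
$P{\left(D \right)} = 2 + D^{2} - 14 D$ ($P{\left(D \right)} = 2 + \left(\left(D^{2} - 15 D\right) + D\right) = 2 + \left(D^{2} - 14 D\right) = 2 + D^{2} - 14 D$)
$H{\left(N \right)} = \sqrt{-82 + N}$ ($H{\left(N \right)} = \sqrt{-82 + \left(0 + 1 N\right)} = \sqrt{-82 + \left(0 + N\right)} = \sqrt{-82 + N}$)
$\frac{1}{H{\left(P{\left(C \right)} \right)}} = \frac{1}{\sqrt{-82 + \left(2 + 0^{2} - 0\right)}} = \frac{1}{\sqrt{-82 + \left(2 + 0 + 0\right)}} = \frac{1}{\sqrt{-82 + 2}} = \frac{1}{\sqrt{-80}} = \frac{1}{4 i \sqrt{5}} = - \frac{i \sqrt{5}}{20}$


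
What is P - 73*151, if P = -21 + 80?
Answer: -10964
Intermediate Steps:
P = 59
P - 73*151 = 59 - 73*151 = 59 - 11023 = -10964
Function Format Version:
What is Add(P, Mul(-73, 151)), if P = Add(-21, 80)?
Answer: -10964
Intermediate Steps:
P = 59
Add(P, Mul(-73, 151)) = Add(59, Mul(-73, 151)) = Add(59, -11023) = -10964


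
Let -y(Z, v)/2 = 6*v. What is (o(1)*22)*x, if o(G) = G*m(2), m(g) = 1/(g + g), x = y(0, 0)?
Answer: 0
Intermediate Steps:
y(Z, v) = -12*v
x = 0 (x = -12*0 = 0)
m(g) = 1/(2*g)
o(G) = G/4 (o(G) = G*((1/2)/2) = G*((1/2)*(1/2)) = G*(1/4) = G/4)
(o(1)*22)*x = (((1/4)*1)*22)*0 = ((1/4)*22)*0 = (11/2)*0 = 0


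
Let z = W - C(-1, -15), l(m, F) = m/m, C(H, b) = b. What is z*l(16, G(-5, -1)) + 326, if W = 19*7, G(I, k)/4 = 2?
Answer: 474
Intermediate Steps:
G(I, k) = 8 (G(I, k) = 4*2 = 8)
W = 133
l(m, F) = 1
z = 148 (z = 133 - 1*(-15) = 133 + 15 = 148)
z*l(16, G(-5, -1)) + 326 = 148*1 + 326 = 148 + 326 = 474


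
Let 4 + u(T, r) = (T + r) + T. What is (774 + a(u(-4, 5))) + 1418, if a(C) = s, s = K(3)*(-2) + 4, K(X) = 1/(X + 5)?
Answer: 8783/4 ≈ 2195.8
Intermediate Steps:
K(X) = 1/(5 + X)
u(T, r) = -4 + r + 2*T (u(T, r) = -4 + ((T + r) + T) = -4 + (r + 2*T) = -4 + r + 2*T)
s = 15/4 (s = -2/(5 + 3) + 4 = -2/8 + 4 = (⅛)*(-2) + 4 = -¼ + 4 = 15/4 ≈ 3.7500)
a(C) = 15/4
(774 + a(u(-4, 5))) + 1418 = (774 + 15/4) + 1418 = 3111/4 + 1418 = 8783/4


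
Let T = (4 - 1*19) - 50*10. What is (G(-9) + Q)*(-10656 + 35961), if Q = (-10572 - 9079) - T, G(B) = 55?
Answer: -482844705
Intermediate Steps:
T = -515 (T = (4 - 19) - 500 = -15 - 500 = -515)
Q = -19136 (Q = (-10572 - 9079) - 1*(-515) = -19651 + 515 = -19136)
(G(-9) + Q)*(-10656 + 35961) = (55 - 19136)*(-10656 + 35961) = -19081*25305 = -482844705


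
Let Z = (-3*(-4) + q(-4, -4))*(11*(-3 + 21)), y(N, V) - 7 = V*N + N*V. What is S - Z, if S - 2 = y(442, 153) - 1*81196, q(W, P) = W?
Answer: 52481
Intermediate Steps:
y(N, V) = 7 + 2*N*V (y(N, V) = 7 + (V*N + N*V) = 7 + (N*V + N*V) = 7 + 2*N*V)
S = 54065 (S = 2 + ((7 + 2*442*153) - 1*81196) = 2 + ((7 + 135252) - 81196) = 2 + (135259 - 81196) = 2 + 54063 = 54065)
Z = 1584 (Z = (-3*(-4) - 4)*(11*(-3 + 21)) = (12 - 4)*(11*18) = 8*198 = 1584)
S - Z = 54065 - 1*1584 = 54065 - 1584 = 52481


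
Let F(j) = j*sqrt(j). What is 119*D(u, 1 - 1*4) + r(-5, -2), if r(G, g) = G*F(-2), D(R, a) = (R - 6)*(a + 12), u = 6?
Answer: 10*I*sqrt(2) ≈ 14.142*I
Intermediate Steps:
F(j) = j**(3/2)
D(R, a) = (-6 + R)*(12 + a)
r(G, g) = -2*I*G*sqrt(2) (r(G, g) = G*(-2)**(3/2) = G*(-2*I*sqrt(2)) = -2*I*G*sqrt(2))
119*D(u, 1 - 1*4) + r(-5, -2) = 119*(-72 - 6*(1 - 1*4) + 12*6 + 6*(1 - 1*4)) - 2*I*(-5)*sqrt(2) = 119*(-72 - 6*(1 - 4) + 72 + 6*(1 - 4)) + 10*I*sqrt(2) = 119*(-72 - 6*(-3) + 72 + 6*(-3)) + 10*I*sqrt(2) = 119*(-72 + 18 + 72 - 18) + 10*I*sqrt(2) = 119*0 + 10*I*sqrt(2) = 0 + 10*I*sqrt(2) = 10*I*sqrt(2)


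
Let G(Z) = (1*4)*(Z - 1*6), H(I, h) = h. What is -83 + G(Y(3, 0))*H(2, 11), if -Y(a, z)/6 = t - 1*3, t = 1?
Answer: 181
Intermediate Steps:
Y(a, z) = 12 (Y(a, z) = -6*(1 - 1*3) = -6*(1 - 3) = -6*(-2) = 12)
G(Z) = -24 + 4*Z (G(Z) = 4*(Z - 6) = 4*(-6 + Z) = -24 + 4*Z)
-83 + G(Y(3, 0))*H(2, 11) = -83 + (-24 + 4*12)*11 = -83 + (-24 + 48)*11 = -83 + 24*11 = -83 + 264 = 181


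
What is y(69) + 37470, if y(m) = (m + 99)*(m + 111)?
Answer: 67710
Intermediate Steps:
y(m) = (99 + m)*(111 + m)
y(69) + 37470 = (10989 + 69² + 210*69) + 37470 = (10989 + 4761 + 14490) + 37470 = 30240 + 37470 = 67710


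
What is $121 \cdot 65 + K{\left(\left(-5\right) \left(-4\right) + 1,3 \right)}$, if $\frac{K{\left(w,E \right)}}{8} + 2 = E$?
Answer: $7873$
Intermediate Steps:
$K{\left(w,E \right)} = -16 + 8 E$
$121 \cdot 65 + K{\left(\left(-5\right) \left(-4\right) + 1,3 \right)} = 121 \cdot 65 + \left(-16 + 8 \cdot 3\right) = 7865 + \left(-16 + 24\right) = 7865 + 8 = 7873$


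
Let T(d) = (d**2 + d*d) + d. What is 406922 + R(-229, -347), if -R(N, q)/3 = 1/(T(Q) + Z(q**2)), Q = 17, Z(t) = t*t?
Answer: 5899688575957669/14498327876 ≈ 4.0692e+5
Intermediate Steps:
Z(t) = t**2
T(d) = d + 2*d**2 (T(d) = (d**2 + d**2) + d = 2*d**2 + d = d + 2*d**2)
R(N, q) = -3/(595 + q**4) (R(N, q) = -3/(17*(1 + 2*17) + (q**2)**2) = -3/(17*(1 + 34) + q**4) = -3/(17*35 + q**4) = -3/(595 + q**4))
406922 + R(-229, -347) = 406922 - 3/(595 + (-347)**4) = 406922 - 3/(595 + 14498327281) = 406922 - 3/14498327876 = 5899688575957669/14498327876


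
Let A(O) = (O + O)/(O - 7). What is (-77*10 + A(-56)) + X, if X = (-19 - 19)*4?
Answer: -8282/9 ≈ -920.22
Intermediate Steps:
X = -152 (X = -38*4 = -152)
A(O) = 2*O/(-7 + O) (A(O) = (2*O)/(-7 + O) = 2*O/(-7 + O))
(-77*10 + A(-56)) + X = (-77*10 + 2*(-56)/(-7 - 56)) - 152 = (-770 + 2*(-56)/(-63)) - 152 = (-770 + 2*(-56)*(-1/63)) - 152 = (-770 + 16/9) - 152 = -6914/9 - 152 = -8282/9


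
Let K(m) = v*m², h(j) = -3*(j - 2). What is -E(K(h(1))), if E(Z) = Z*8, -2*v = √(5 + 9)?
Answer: 36*√14 ≈ 134.70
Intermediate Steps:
h(j) = 6 - 3*j (h(j) = -3*(-2 + j) = 6 - 3*j)
v = -√14/2 (v = -√(5 + 9)/2 = -√14/2 ≈ -1.8708)
K(m) = -√14*m²/2 (K(m) = (-√14/2)*m² = -√14*m²/2)
E(Z) = 8*Z
-E(K(h(1))) = -8*(-√14*(6 - 3*1)²/2) = -8*(-√14*(6 - 3)²/2) = -8*(-½*√14*3²) = -8*(-½*√14*9) = -8*(-9*√14/2) = -(-36)*√14 = 36*√14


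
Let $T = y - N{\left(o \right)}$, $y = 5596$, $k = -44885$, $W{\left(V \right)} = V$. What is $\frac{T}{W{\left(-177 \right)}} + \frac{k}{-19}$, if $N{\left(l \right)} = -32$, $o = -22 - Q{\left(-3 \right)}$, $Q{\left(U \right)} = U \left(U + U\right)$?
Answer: $\frac{2612571}{1121} \approx 2330.6$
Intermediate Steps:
$Q{\left(U \right)} = 2 U^{2}$ ($Q{\left(U \right)} = U 2 U = 2 U^{2}$)
$o = -40$ ($o = -22 - 2 \left(-3\right)^{2} = -22 - 2 \cdot 9 = -22 - 18 = -40$)
$T = 5628$ ($T = 5596 - -32 = 5596 + 32 = 5628$)
$\frac{T}{W{\left(-177 \right)}} + \frac{k}{-19} = \frac{5628}{-177} - \frac{44885}{-19} = 5628 \left(- \frac{1}{177}\right) - - \frac{44885}{19} = - \frac{1876}{59} + \frac{44885}{19} = \frac{2612571}{1121}$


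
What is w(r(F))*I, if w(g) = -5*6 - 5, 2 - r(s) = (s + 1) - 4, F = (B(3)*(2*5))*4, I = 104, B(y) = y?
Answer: -3640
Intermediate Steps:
F = 120 (F = (3*(2*5))*4 = (3*10)*4 = 30*4 = 120)
r(s) = 5 - s (r(s) = 2 - ((s + 1) - 4) = 2 - ((1 + s) - 4) = 2 - (-3 + s) = 2 + (3 - s) = 5 - s)
w(g) = -35 (w(g) = -30 - 5 = -35)
w(r(F))*I = -35*104 = -3640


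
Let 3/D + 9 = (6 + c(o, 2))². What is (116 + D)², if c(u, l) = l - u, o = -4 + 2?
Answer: 111492481/8281 ≈ 13464.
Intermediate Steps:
o = -2
D = 3/91 (D = 3/(-9 + (6 + (2 - 1*(-2)))²) = 3/(-9 + (6 + (2 + 2))²) = 3/(-9 + (6 + 4)²) = 3/(-9 + 10²) = 3/(-9 + 100) = 3/91 ≈ 0.032967)
(116 + D)² = (116 + 3/91)² = (10559/91)² = 111492481/8281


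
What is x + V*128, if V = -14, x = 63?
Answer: -1729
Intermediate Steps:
x + V*128 = 63 - 14*128 = 63 - 1792 = -1729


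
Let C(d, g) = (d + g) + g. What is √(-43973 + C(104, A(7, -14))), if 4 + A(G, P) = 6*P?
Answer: I*√44045 ≈ 209.87*I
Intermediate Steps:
A(G, P) = -4 + 6*P
C(d, g) = d + 2*g
√(-43973 + C(104, A(7, -14))) = √(-43973 + (104 + 2*(-4 + 6*(-14)))) = √(-43973 + (104 + 2*(-4 - 84))) = √(-43973 + (104 + 2*(-88))) = √(-43973 + (104 - 176)) = √(-43973 - 72) = √(-44045) = I*√44045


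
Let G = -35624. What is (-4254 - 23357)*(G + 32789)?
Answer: 78277185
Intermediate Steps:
(-4254 - 23357)*(G + 32789) = (-4254 - 23357)*(-35624 + 32789) = -27611*(-2835) = 78277185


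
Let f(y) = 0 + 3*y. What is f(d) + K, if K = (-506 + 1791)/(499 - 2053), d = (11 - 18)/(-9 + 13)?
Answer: -18887/3108 ≈ -6.0769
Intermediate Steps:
d = -7/4 ≈ -1.7500
f(y) = 3*y
K = -1285/1554 (K = 1285/(-1554) = 1285*(-1/1554) = -1285/1554 ≈ -0.82690)
f(d) + K = 3*(-7/4) - 1285/1554 = -21/4 - 1285/1554 = -18887/3108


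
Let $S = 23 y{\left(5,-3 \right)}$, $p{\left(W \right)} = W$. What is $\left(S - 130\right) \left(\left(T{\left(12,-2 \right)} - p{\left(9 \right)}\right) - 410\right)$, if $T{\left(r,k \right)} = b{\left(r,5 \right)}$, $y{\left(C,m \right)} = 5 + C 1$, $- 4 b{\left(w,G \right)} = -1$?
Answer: $-41875$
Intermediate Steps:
$b{\left(w,G \right)} = \frac{1}{4}$ ($b{\left(w,G \right)} = \left(- \frac{1}{4}\right) \left(-1\right) = \frac{1}{4}$)
$y{\left(C,m \right)} = 5 + C$
$T{\left(r,k \right)} = \frac{1}{4}$
$S = 230$ ($S = 23 \left(5 + 5\right) = 23 \cdot 10 = 230$)
$\left(S - 130\right) \left(\left(T{\left(12,-2 \right)} - p{\left(9 \right)}\right) - 410\right) = \left(230 - 130\right) \left(\left(\frac{1}{4} - 9\right) - 410\right) = 100 \left(\left(\frac{1}{4} - 9\right) - 410\right) = 100 \left(- \frac{35}{4} - 410\right) = 100 \left(- \frac{1675}{4}\right) = -41875$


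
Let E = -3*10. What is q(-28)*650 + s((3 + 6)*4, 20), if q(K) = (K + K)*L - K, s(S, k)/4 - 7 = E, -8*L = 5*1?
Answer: 40858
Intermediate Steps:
L = -5/8 ≈ -0.62500
E = -30
s(S, k) = -92 (s(S, k) = 28 + 4*(-30) = 28 - 120 = -92)
q(K) = -9*K/4 (q(K) = (K + K)*(-5/8) - K = (2*K)*(-5/8) - K = -5*K/4 - K = -9*K/4)
q(-28)*650 + s((3 + 6)*4, 20) = -9/4*(-28)*650 - 92 = 63*650 - 92 = 40950 - 92 = 40858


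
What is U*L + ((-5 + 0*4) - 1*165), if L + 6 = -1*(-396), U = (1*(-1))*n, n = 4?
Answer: -1730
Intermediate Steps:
U = -4 (U = (1*(-1))*4 = -1*4 = -4)
L = 390 (L = -6 - 1*(-396) = -6 + 396 = 390)
U*L + ((-5 + 0*4) - 1*165) = -4*390 + ((-5 + 0*4) - 1*165) = -1560 + ((-5 + 0) - 165) = -1560 + (-5 - 165) = -1560 - 170 = -1730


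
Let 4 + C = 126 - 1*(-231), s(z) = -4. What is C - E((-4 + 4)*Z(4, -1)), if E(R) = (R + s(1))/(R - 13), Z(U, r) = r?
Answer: 4585/13 ≈ 352.69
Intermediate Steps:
C = 353 (C = -4 + (126 - 1*(-231)) = -4 + (126 + 231) = -4 + 357 = 353)
E(R) = (-4 + R)/(-13 + R) (E(R) = (R - 4)/(R - 13) = (-4 + R)/(-13 + R))
C - E((-4 + 4)*Z(4, -1)) = 353 - (-4 + (-4 + 4)*(-1))/(-13 + (-4 + 4)*(-1)) = 353 - (-4 + 0*(-1))/(-13 + 0*(-1)) = 353 - (-4 + 0)/(-13 + 0) = 353 - (-4)/(-13) = 353 - (-1)*(-4)/13 = 353 - 1*4/13 = 353 - 4/13 = 4585/13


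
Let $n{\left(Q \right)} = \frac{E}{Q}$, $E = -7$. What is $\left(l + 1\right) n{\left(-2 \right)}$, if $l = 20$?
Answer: $\frac{147}{2} \approx 73.5$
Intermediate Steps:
$n{\left(Q \right)} = - \frac{7}{Q}$
$\left(l + 1\right) n{\left(-2 \right)} = \left(20 + 1\right) \left(- \frac{7}{-2}\right) = 21 \left(\left(-7\right) \left(- \frac{1}{2}\right)\right) = 21 \cdot \frac{7}{2} = \frac{147}{2}$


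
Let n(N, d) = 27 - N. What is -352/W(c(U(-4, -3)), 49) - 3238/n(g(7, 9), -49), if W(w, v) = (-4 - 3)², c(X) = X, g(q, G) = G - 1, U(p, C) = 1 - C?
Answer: -165350/931 ≈ -177.60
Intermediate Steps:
g(q, G) = -1 + G
W(w, v) = 49 (W(w, v) = (-7)² = 49)
-352/W(c(U(-4, -3)), 49) - 3238/n(g(7, 9), -49) = -352/49 - 3238/(27 - (-1 + 9)) = -352*1/49 - 3238/(27 - 1*8) = -352/49 - 3238/(27 - 8) = -352/49 - 3238/19 = -165350/931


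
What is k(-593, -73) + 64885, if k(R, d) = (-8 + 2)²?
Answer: 64921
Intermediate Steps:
k(R, d) = 36 (k(R, d) = (-6)² = 36)
k(-593, -73) + 64885 = 36 + 64885 = 64921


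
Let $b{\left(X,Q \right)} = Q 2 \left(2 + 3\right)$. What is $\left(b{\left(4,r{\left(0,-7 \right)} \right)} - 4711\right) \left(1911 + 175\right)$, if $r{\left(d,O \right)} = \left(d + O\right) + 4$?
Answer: $-9889726$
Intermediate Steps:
$r{\left(d,O \right)} = 4 + O + d$ ($r{\left(d,O \right)} = \left(O + d\right) + 4 = 4 + O + d$)
$b{\left(X,Q \right)} = 10 Q$ ($b{\left(X,Q \right)} = Q 2 \cdot 5 = Q 10 = 10 Q$)
$\left(b{\left(4,r{\left(0,-7 \right)} \right)} - 4711\right) \left(1911 + 175\right) = \left(10 \left(4 - 7 + 0\right) - 4711\right) \left(1911 + 175\right) = \left(10 \left(-3\right) - 4711\right) 2086 = \left(-30 - 4711\right) 2086 = \left(-4741\right) 2086 = -9889726$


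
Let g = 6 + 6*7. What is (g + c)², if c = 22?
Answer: 4900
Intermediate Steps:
g = 48 (g = 6 + 42 = 48)
(g + c)² = (48 + 22)² = 70² = 4900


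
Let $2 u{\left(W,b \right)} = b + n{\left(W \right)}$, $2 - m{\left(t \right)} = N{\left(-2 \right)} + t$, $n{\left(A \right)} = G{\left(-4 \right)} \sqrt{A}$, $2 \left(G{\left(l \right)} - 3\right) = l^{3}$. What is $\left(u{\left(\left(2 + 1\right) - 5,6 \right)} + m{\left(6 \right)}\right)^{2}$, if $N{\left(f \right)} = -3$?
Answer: $\frac{\left(4 - 29 i \sqrt{2}\right)^{2}}{4} \approx -416.5 - 82.024 i$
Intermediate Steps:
$G{\left(l \right)} = 3 + \frac{l^{3}}{2}$
$n{\left(A \right)} = - 29 \sqrt{A}$ ($n{\left(A \right)} = \left(3 + \frac{\left(-4\right)^{3}}{2}\right) \sqrt{A} = \left(3 + \frac{1}{2} \left(-64\right)\right) \sqrt{A} = \left(3 - 32\right) \sqrt{A} = - 29 \sqrt{A}$)
$m{\left(t \right)} = 5 - t$ ($m{\left(t \right)} = 2 - \left(-3 + t\right) = 5 - t$)
$u{\left(W,b \right)} = \frac{b}{2} - \frac{29 \sqrt{W}}{2}$ ($u{\left(W,b \right)} = \frac{b - 29 \sqrt{W}}{2} = \frac{b}{2} - \frac{29 \sqrt{W}}{2}$)
$\left(u{\left(\left(2 + 1\right) - 5,6 \right)} + m{\left(6 \right)}\right)^{2} = \left(\left(\frac{1}{2} \cdot 6 - \frac{29 \sqrt{\left(2 + 1\right) - 5}}{2}\right) + \left(5 - 6\right)\right)^{2} = \left(\left(3 - \frac{29 \sqrt{3 - 5}}{2}\right) + \left(5 - 6\right)\right)^{2} = \left(\left(3 - \frac{29 \sqrt{-2}}{2}\right) - 1\right)^{2} = \left(\left(3 - \frac{29 i \sqrt{2}}{2}\right) - 1\right)^{2} = \left(2 - \frac{29 i \sqrt{2}}{2}\right)^{2}$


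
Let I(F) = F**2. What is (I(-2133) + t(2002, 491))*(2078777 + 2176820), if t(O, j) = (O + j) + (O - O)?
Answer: 19372252062654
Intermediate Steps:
t(O, j) = O + j (t(O, j) = (O + j) + 0 = O + j)
(I(-2133) + t(2002, 491))*(2078777 + 2176820) = ((-2133)**2 + (2002 + 491))*(2078777 + 2176820) = (4549689 + 2493)*4255597 = 4552182*4255597 = 19372252062654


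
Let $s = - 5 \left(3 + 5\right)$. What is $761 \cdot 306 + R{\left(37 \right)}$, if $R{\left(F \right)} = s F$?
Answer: $231386$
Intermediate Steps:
$s = -40$ ($s = \left(-5\right) 8 = -40$)
$R{\left(F \right)} = - 40 F$
$761 \cdot 306 + R{\left(37 \right)} = 761 \cdot 306 - 1480 = 232866 - 1480 = 231386$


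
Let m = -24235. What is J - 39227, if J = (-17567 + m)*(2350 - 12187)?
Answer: 411167047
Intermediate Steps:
J = 411206274 (J = (-17567 - 24235)*(2350 - 12187) = -41802*(-9837) = 411206274)
J - 39227 = 411206274 - 39227 = 411167047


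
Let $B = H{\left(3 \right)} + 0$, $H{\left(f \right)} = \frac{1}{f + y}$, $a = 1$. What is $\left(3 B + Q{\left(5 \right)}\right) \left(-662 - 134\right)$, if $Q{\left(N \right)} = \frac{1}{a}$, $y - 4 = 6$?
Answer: $- \frac{12736}{13} \approx -979.69$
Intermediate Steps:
$y = 10$ ($y = 4 + 6 = 10$)
$H{\left(f \right)} = \frac{1}{10 + f}$ ($H{\left(f \right)} = \frac{1}{f + 10} = \frac{1}{10 + f}$)
$B = \frac{1}{13}$ ($B = \frac{1}{10 + 3} + 0 = \frac{1}{13} + 0 = \frac{1}{13} \approx 0.076923$)
$Q{\left(N \right)} = 1$ ($Q{\left(N \right)} = 1^{-1} = 1$)
$\left(3 B + Q{\left(5 \right)}\right) \left(-662 - 134\right) = \left(3 \cdot \frac{1}{13} + 1\right) \left(-662 - 134\right) = \left(\frac{3}{13} + 1\right) \left(-796\right) = \frac{16}{13} \left(-796\right) = - \frac{12736}{13}$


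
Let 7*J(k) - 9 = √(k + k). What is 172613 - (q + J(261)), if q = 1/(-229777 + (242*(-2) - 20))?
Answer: 278244387249/1611967 - 3*√58/7 ≈ 1.7261e+5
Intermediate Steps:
J(k) = 9/7 + √2*√k/7 (J(k) = 9/7 + √(k + k)/7 = 9/7 + √(2*k)/7 = 9/7 + (√2*√k)/7 = 9/7 + √2*√k/7)
q = -1/230281 (q = 1/(-229777 + (-484 - 20)) = 1/(-229777 - 504) = 1/(-230281) = -1/230281 ≈ -4.3425e-6)
172613 - (q + J(261)) = 172613 - (-1/230281 + (9/7 + √2*√261/7)) = 172613 - (-1/230281 + (9/7 + √2*(3*√29)/7)) = 172613 - (-1/230281 + (9/7 + 3*√58/7)) = 172613 - (2072522/1611967 + 3*√58/7) = 172613 + (-2072522/1611967 - 3*√58/7) = 278244387249/1611967 - 3*√58/7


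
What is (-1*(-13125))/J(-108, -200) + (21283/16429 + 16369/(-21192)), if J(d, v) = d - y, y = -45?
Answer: -24117310655/116054456 ≈ -207.81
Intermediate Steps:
J(d, v) = 45 + d (J(d, v) = d - 1*(-45) = d + 45 = 45 + d)
(-1*(-13125))/J(-108, -200) + (21283/16429 + 16369/(-21192)) = (-1*(-13125))/(45 - 108) + (21283/16429 + 16369/(-21192)) = 13125/(-63) + (21283*(1/16429) + 16369*(-1/21192)) = 13125*(-1/63) + (21283/16429 - 16369/21192) = -625/3 + 182103035/348163368 = -24117310655/116054456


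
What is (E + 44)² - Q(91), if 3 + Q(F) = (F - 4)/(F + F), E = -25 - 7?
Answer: 26667/182 ≈ 146.52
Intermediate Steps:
E = -32
Q(F) = -3 + (-4 + F)/(2*F) (Q(F) = -3 + (F - 4)/(F + F) = -3 + (-4 + F)/((2*F)) = -3 + (-4 + F)*(1/(2*F)) = -3 + (-4 + F)/(2*F))
(E + 44)² - Q(91) = (-32 + 44)² - (-5/2 - 2/91) = 12² - (-5/2 - 2*1/91) = 144 - (-5/2 - 2/91) = 144 - 1*(-459/182) = 144 + 459/182 = 26667/182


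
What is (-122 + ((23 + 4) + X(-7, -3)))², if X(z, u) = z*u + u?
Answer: 5929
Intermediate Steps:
X(z, u) = u + u*z (X(z, u) = u*z + u = u + u*z)
(-122 + ((23 + 4) + X(-7, -3)))² = (-122 + ((23 + 4) - 3*(1 - 7)))² = (-122 + (27 - 3*(-6)))² = (-122 + (27 + 18))² = (-122 + 45)² = (-77)² = 5929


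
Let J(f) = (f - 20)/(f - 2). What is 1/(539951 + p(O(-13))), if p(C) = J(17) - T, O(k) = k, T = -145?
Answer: 5/2700479 ≈ 1.8515e-6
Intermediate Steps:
J(f) = (-20 + f)/(-2 + f)
p(C) = 724/5 (p(C) = (-20 + 17)/(-2 + 17) - 1*(-145) = -3/15 + 145 = (1/15)*(-3) + 145 = -⅕ + 145 = 724/5)
1/(539951 + p(O(-13))) = 1/(539951 + 724/5) = 1/(2700479/5) = 5/2700479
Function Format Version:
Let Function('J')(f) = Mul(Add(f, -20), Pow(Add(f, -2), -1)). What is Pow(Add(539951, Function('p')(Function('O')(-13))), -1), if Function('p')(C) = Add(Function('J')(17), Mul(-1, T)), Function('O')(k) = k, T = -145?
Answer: Rational(5, 2700479) ≈ 1.8515e-6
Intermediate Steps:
Function('J')(f) = Mul(Pow(Add(-2, f), -1), Add(-20, f)) (Function('J')(f) = Mul(Add(-20, f), Pow(Add(-2, f), -1)) = Mul(Pow(Add(-2, f), -1), Add(-20, f)))
Function('p')(C) = Rational(724, 5) (Function('p')(C) = Add(Mul(Pow(Add(-2, 17), -1), Add(-20, 17)), Mul(-1, -145)) = Add(Mul(Pow(15, -1), -3), 145) = Add(Mul(Rational(1, 15), -3), 145) = Add(Rational(-1, 5), 145) = Rational(724, 5))
Pow(Add(539951, Function('p')(Function('O')(-13))), -1) = Pow(Add(539951, Rational(724, 5)), -1) = Pow(Rational(2700479, 5), -1) = Rational(5, 2700479)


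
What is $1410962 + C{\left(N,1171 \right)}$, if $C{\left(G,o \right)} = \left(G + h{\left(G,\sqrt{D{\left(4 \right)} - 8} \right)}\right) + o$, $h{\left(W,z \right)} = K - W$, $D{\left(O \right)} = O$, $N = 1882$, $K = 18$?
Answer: $1412151$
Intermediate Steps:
$h{\left(W,z \right)} = 18 - W$
$C{\left(G,o \right)} = 18 + o$ ($C{\left(G,o \right)} = \left(G - \left(-18 + G\right)\right) + o = 18 + o$)
$1410962 + C{\left(N,1171 \right)} = 1410962 + \left(18 + 1171\right) = 1410962 + 1189 = 1412151$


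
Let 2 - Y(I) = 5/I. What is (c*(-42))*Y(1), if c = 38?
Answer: 4788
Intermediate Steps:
Y(I) = 2 - 5/I
(c*(-42))*Y(1) = (38*(-42))*(2 - 5/1) = -1596*(2 - 5*1) = -1596*(2 - 5) = -1596*(-3) = 4788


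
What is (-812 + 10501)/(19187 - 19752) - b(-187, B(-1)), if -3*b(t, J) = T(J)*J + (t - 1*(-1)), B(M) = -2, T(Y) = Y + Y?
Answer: -129637/1695 ≈ -76.482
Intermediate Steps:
T(Y) = 2*Y
b(t, J) = -1/3 - 2*J**2/3 - t/3 (b(t, J) = -((2*J)*J + (t - 1*(-1)))/3 = -(2*J**2 + (t + 1))/3 = -(2*J**2 + (1 + t))/3 = -(1 + t + 2*J**2)/3 = -1/3 - 2*J**2/3 - t/3)
(-812 + 10501)/(19187 - 19752) - b(-187, B(-1)) = (-812 + 10501)/(19187 - 19752) - (-1/3 - 2/3*(-2)**2 - 1/3*(-187)) = 9689/(-565) - (-1/3 - 2/3*4 + 187/3) = 9689*(-1/565) - (-1/3 - 8/3 + 187/3) = -9689/565 - 1*178/3 = -9689/565 - 178/3 = -129637/1695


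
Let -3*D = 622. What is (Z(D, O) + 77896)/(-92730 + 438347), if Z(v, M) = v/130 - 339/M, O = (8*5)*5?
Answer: 607563139/2695812600 ≈ 0.22537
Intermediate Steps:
D = -622/3 (D = -1/3*622 = -622/3 ≈ -207.33)
O = 200 (O = 40*5 = 200)
Z(v, M) = -339/M + v/130 (Z(v, M) = v*(1/130) - 339/M = v/130 - 339/M = -339/M + v/130)
(Z(D, O) + 77896)/(-92730 + 438347) = ((-339/200 + (1/130)*(-622/3)) + 77896)/(-92730 + 438347) = ((-339*1/200 - 311/195) + 77896)/345617 = ((-339/200 - 311/195) + 77896)*(1/345617) = (-25661/7800 + 77896)*(1/345617) = (607563139/7800)*(1/345617) = 607563139/2695812600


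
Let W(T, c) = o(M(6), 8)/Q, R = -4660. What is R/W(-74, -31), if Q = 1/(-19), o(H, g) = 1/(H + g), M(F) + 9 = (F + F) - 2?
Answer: 41940/19 ≈ 2207.4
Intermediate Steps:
M(F) = -11 + 2*F (M(F) = -9 + ((F + F) - 2) = -9 + (2*F - 2) = -9 + (-2 + 2*F) = -11 + 2*F)
Q = -1/19 ≈ -0.052632
W(T, c) = -19/9 (W(T, c) = 1/(((-11 + 2*6) + 8)*(-1/19)) = -19/((-11 + 12) + 8) = -19/(1 + 8) = -19/9)
R/W(-74, -31) = -4660/(-19/9) = -4660*(-9/19) = 41940/19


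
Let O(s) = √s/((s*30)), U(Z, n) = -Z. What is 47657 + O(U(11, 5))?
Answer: 47657 - I*√11/330 ≈ 47657.0 - 0.01005*I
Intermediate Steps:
O(s) = 1/(30*√s) (O(s) = √s/((30*s)) = (1/(30*s))*√s = 1/(30*√s))
47657 + O(U(11, 5)) = 47657 + 1/(30*√(-1*11)) = 47657 + 1/(30*√(-11)) = 47657 + (-I*√11/11)/30 = 47657 - I*√11/330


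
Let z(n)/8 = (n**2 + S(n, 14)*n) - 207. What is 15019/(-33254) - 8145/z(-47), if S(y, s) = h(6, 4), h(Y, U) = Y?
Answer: -47751527/45757504 ≈ -1.0436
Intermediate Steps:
S(y, s) = 6
z(n) = -1656 + 8*n**2 + 48*n (z(n) = 8*((n**2 + 6*n) - 207) = 8*(-207 + n**2 + 6*n) = -1656 + 8*n**2 + 48*n)
15019/(-33254) - 8145/z(-47) = 15019/(-33254) - 8145/(-1656 + 8*(-47)**2 + 48*(-47)) = 15019*(-1/33254) - 8145/(-1656 + 8*2209 - 2256) = -15019/33254 - 8145/(-1656 + 17672 - 2256) = -15019/33254 - 8145/13760 = -15019/33254 - 8145*1/13760 = -15019/33254 - 1629/2752 = -47751527/45757504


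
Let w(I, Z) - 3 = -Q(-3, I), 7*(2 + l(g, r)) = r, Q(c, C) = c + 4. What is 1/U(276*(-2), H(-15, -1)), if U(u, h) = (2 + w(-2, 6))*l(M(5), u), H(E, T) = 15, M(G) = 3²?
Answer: -7/2264 ≈ -0.0030919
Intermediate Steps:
M(G) = 9
Q(c, C) = 4 + c
l(g, r) = -2 + r/7
w(I, Z) = 2 (w(I, Z) = 3 - (4 - 3) = 3 - 1*1 = 3 - 1 = 2)
U(u, h) = -8 + 4*u/7 (U(u, h) = (2 + 2)*(-2 + u/7) = 4*(-2 + u/7) = -8 + 4*u/7)
1/U(276*(-2), H(-15, -1)) = 1/(-8 + 4*(276*(-2))/7) = 1/(-8 + (4/7)*(-552)) = 1/(-8 - 2208/7) = 1/(-2264/7) = -7/2264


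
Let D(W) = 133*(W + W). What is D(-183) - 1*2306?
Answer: -50984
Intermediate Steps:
D(W) = 266*W (D(W) = 133*(2*W) = 266*W)
D(-183) - 1*2306 = 266*(-183) - 1*2306 = -48678 - 2306 = -50984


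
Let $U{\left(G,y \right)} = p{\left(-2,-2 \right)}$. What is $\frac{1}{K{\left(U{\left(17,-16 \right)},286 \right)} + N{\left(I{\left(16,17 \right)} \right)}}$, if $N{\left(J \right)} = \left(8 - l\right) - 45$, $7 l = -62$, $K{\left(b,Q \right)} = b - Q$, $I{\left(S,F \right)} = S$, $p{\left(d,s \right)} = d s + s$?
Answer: $- \frac{7}{2185} \approx -0.0032037$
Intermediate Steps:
$p{\left(d,s \right)} = s + d s$
$U{\left(G,y \right)} = 2$ ($U{\left(G,y \right)} = - 2 \left(1 - 2\right) = \left(-2\right) \left(-1\right) = 2$)
$l = - \frac{62}{7}$ ($l = \frac{1}{7} \left(-62\right) = - \frac{62}{7} \approx -8.8571$)
$N{\left(J \right)} = - \frac{197}{7}$ ($N{\left(J \right)} = \left(8 - - \frac{62}{7}\right) - 45 = \left(8 + \frac{62}{7}\right) - 45 = \frac{118}{7} - 45 = - \frac{197}{7}$)
$\frac{1}{K{\left(U{\left(17,-16 \right)},286 \right)} + N{\left(I{\left(16,17 \right)} \right)}} = \frac{1}{\left(2 - 286\right) - \frac{197}{7}} = \frac{1}{-284 - \frac{197}{7}} = \frac{1}{- \frac{2185}{7}} = - \frac{7}{2185}$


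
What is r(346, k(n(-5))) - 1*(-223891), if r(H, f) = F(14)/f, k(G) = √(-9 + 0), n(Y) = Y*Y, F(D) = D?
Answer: 223891 - 14*I/3 ≈ 2.2389e+5 - 4.6667*I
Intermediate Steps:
n(Y) = Y²
k(G) = 3*I (k(G) = √(-9) = 3*I)
r(H, f) = 14/f
r(346, k(n(-5))) - 1*(-223891) = 14/((3*I)) - 1*(-223891) = 14*(-I/3) + 223891 = -14*I/3 + 223891 = 223891 - 14*I/3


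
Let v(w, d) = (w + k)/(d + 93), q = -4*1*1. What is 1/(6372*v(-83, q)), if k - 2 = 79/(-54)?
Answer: -89/525454 ≈ -0.00016938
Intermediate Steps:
k = 29/54 (k = 2 + 79/(-54) = 2 + 79*(-1/54) = 2 - 79/54 = 29/54 ≈ 0.53704)
q = -4 (q = -4*1 = -4)
v(w, d) = (29/54 + w)/(93 + d) (v(w, d) = (w + 29/54)/(d + 93) = (29/54 + w)/(93 + d))
1/(6372*v(-83, q)) = 1/(6372*(((29/54 - 83)/(93 - 4)))) = 1/(6372*((-4453/54/89))) = 1/(6372*(((1/89)*(-4453/54)))) = 1/(6372*(-4453/4806)) = (1/6372)*(-4806/4453) = -89/525454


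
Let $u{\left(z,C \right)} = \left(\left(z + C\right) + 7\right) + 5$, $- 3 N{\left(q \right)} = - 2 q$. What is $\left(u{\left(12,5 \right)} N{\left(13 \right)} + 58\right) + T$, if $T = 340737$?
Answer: $\frac{1023139}{3} \approx 3.4105 \cdot 10^{5}$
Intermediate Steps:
$N{\left(q \right)} = \frac{2 q}{3}$ ($N{\left(q \right)} = - \frac{\left(-2\right) q}{3} = \frac{2 q}{3}$)
$u{\left(z,C \right)} = 12 + C + z$ ($u{\left(z,C \right)} = \left(\left(C + z\right) + 7\right) + 5 = \left(7 + C + z\right) + 5 = 12 + C + z$)
$\left(u{\left(12,5 \right)} N{\left(13 \right)} + 58\right) + T = \left(\left(12 + 5 + 12\right) \frac{2}{3} \cdot 13 + 58\right) + 340737 = \left(29 \cdot \frac{26}{3} + 58\right) + 340737 = \left(\frac{754}{3} + 58\right) + 340737 = \frac{928}{3} + 340737 = \frac{1023139}{3}$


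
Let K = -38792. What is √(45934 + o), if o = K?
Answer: √7142 ≈ 84.510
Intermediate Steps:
o = -38792
√(45934 + o) = √(45934 - 38792) = √7142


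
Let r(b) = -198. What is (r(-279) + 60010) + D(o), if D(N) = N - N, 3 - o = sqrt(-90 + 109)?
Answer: 59812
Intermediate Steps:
o = 3 - sqrt(19) (o = 3 - sqrt(-90 + 109) = 3 - sqrt(19) ≈ -1.3589)
D(N) = 0
(r(-279) + 60010) + D(o) = (-198 + 60010) + 0 = 59812 + 0 = 59812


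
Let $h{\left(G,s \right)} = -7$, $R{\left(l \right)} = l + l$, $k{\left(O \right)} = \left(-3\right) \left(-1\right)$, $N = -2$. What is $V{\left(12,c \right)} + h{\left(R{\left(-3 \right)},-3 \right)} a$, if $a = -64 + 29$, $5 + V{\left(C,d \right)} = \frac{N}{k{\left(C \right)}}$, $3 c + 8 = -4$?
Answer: $\frac{718}{3} \approx 239.33$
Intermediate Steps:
$k{\left(O \right)} = 3$
$R{\left(l \right)} = 2 l$
$c = -4$ ($c = - \frac{8}{3} + \frac{1}{3} \left(-4\right) = - \frac{8}{3} - \frac{4}{3} = -4$)
$V{\left(C,d \right)} = - \frac{17}{3}$ ($V{\left(C,d \right)} = -5 - \frac{2}{3} = - \frac{17}{3}$)
$a = -35$
$V{\left(12,c \right)} + h{\left(R{\left(-3 \right)},-3 \right)} a = - \frac{17}{3} - -245 = - \frac{17}{3} + 245 = \frac{718}{3}$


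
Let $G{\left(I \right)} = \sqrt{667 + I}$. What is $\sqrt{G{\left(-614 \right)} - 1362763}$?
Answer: $\sqrt{-1362763 + \sqrt{53}} \approx 1167.4 i$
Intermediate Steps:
$\sqrt{G{\left(-614 \right)} - 1362763} = \sqrt{\sqrt{667 - 614} - 1362763} = \sqrt{\sqrt{53} - 1362763} = \sqrt{-1362763 + \sqrt{53}}$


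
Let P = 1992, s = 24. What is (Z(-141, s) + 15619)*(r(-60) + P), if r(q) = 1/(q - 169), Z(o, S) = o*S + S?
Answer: 5592151253/229 ≈ 2.4420e+7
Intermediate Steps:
Z(o, S) = S + S*o (Z(o, S) = S*o + S = S + S*o)
r(q) = 1/(-169 + q)
(Z(-141, s) + 15619)*(r(-60) + P) = (24*(1 - 141) + 15619)*(1/(-169 - 60) + 1992) = (24*(-140) + 15619)*(1/(-229) + 1992) = (-3360 + 15619)*(-1/229 + 1992) = 12259*(456167/229) = 5592151253/229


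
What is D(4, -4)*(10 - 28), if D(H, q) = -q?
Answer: -72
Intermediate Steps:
D(4, -4)*(10 - 28) = (-1*(-4))*(10 - 28) = 4*(-18) = -72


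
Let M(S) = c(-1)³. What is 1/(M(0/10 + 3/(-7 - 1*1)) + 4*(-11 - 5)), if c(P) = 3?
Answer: -1/37 ≈ -0.027027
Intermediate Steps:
M(S) = 27 (M(S) = 3³ = 27)
1/(M(0/10 + 3/(-7 - 1*1)) + 4*(-11 - 5)) = 1/(27 + 4*(-11 - 5)) = 1/(27 + 4*(-16)) = 1/(27 - 64) = 1/(-37) = -1/37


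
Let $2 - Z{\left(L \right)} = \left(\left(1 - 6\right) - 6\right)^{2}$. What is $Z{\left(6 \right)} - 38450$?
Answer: $-38569$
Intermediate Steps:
$Z{\left(L \right)} = -119$ ($Z{\left(L \right)} = 2 - \left(\left(1 - 6\right) - 6\right)^{2} = 2 - \left(-5 - 6\right)^{2} = 2 - \left(-11\right)^{2} = 2 - 121 = -119$)
$Z{\left(6 \right)} - 38450 = -119 - 38450 = -38569$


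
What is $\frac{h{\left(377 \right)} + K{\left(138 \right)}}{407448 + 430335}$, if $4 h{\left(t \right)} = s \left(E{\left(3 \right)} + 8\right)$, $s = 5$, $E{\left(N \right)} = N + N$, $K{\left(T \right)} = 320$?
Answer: $\frac{25}{62058} \approx 0.00040285$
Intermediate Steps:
$E{\left(N \right)} = 2 N$
$h{\left(t \right)} = \frac{35}{2}$ ($h{\left(t \right)} = \frac{5 \left(2 \cdot 3 + 8\right)}{4} = \frac{5 \left(6 + 8\right)}{4} = \frac{5 \cdot 14}{4} = \frac{1}{4} \cdot 70 = \frac{35}{2}$)
$\frac{h{\left(377 \right)} + K{\left(138 \right)}}{407448 + 430335} = \frac{\frac{35}{2} + 320}{407448 + 430335} = \frac{675}{2 \cdot 837783} = \frac{675}{2} \cdot \frac{1}{837783} = \frac{25}{62058}$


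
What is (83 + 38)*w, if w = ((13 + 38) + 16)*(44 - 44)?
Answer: 0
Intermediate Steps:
w = 0 (w = (51 + 16)*0 = 67*0 = 0)
(83 + 38)*w = (83 + 38)*0 = 121*0 = 0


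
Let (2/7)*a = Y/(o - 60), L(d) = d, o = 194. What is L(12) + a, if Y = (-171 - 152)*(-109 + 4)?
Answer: 240621/268 ≈ 897.84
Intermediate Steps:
Y = 33915 (Y = -323*(-105) = 33915)
a = 237405/268 (a = 7*(33915/(194 - 60))/2 = 7*(33915/134)/2 = 7*(33915*(1/134))/2 = (7/2)*(33915/134) = 237405/268 ≈ 885.84)
L(12) + a = 12 + 237405/268 = 240621/268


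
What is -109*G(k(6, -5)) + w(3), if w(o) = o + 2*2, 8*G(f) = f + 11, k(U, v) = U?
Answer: -1797/8 ≈ -224.63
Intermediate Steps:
G(f) = 11/8 + f/8 (G(f) = (f + 11)/8 = (11 + f)/8 = 11/8 + f/8)
w(o) = 4 + o (w(o) = o + 4 = 4 + o)
-109*G(k(6, -5)) + w(3) = -109*(11/8 + (⅛)*6) + (4 + 3) = -109*(11/8 + ¾) + 7 = -109*17/8 + 7 = -1853/8 + 7 = -1797/8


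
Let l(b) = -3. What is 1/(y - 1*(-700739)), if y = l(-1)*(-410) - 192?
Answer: 1/701777 ≈ 1.4250e-6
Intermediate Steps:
y = 1038 (y = -3*(-410) - 192 = 1230 - 192 = 1038)
1/(y - 1*(-700739)) = 1/(1038 - 1*(-700739)) = 1/(1038 + 700739) = 1/701777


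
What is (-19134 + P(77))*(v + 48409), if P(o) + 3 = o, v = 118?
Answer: -924924620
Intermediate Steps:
P(o) = -3 + o
(-19134 + P(77))*(v + 48409) = (-19134 + (-3 + 77))*(118 + 48409) = (-19134 + 74)*48527 = -19060*48527 = -924924620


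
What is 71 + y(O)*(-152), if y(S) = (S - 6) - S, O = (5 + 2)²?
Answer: 983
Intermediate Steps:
O = 49 (O = 7² = 49)
y(S) = -6 (y(S) = (-6 + S) - S = -6)
71 + y(O)*(-152) = 71 - 6*(-152) = 71 + 912 = 983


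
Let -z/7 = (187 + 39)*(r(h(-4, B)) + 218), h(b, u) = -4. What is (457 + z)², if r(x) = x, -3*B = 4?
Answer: 114305524281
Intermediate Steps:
B = -4/3 (B = -⅓*4 = -4/3 ≈ -1.3333)
z = -338548 (z = -7*(187 + 39)*(-4 + 218) = -1582*214 = -7*48364 = -338548)
(457 + z)² = (457 - 338548)² = (-338091)² = 114305524281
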